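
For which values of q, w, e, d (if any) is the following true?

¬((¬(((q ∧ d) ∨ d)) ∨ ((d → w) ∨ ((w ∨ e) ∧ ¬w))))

q = True; w = False; e = False; d = True

  ¬((¬(((q ∧ d) ∨ d)) ∨ ((d → w) ∨ ((w ∨ e) ∧ ¬w)))) = True
    ¬(((q ∧ d) ∨ d)) ∨ ((d → w) ∨ ((w ∨ e) ∧ ¬w)) = False
      ¬(((q ∧ d) ∨ d)) = False
        (q ∧ d) ∨ d = True
          q ∧ d = True
      (d → w) ∨ ((w ∨ e) ∧ ¬w) = False
        d → w = False
        (w ∨ e) ∧ ¬w = False
          w ∨ e = False
          ¬w = True
The formula evaluates to True.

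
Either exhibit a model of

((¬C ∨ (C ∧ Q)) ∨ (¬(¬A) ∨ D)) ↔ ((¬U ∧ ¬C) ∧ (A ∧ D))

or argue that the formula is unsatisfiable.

C=T; U=F; A=F; D=F; Q=F

  ((¬C ∨ (C ∧ Q)) ∨ (¬(¬A) ∨ D)) ↔ ((¬U ∧ ¬C) ∧ (A ∧ D)) = True
    (¬C ∨ (C ∧ Q)) ∨ (¬(¬A) ∨ D) = False
      ¬C ∨ (C ∧ Q) = False
        ¬C = False
        C ∧ Q = False
      ¬(¬A) ∨ D = False
        ¬(¬A) = False
          ¬A = True
    (¬U ∧ ¬C) ∧ (A ∧ D) = False
      ¬U ∧ ¬C = False
        ¬U = True
        ¬C = False
      A ∧ D = False
The formula evaluates to True.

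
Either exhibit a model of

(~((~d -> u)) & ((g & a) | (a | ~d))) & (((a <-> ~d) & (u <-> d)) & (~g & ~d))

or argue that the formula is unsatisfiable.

d=F, u=F, a=T, g=F

  ~((~d -> u)) & ((g & a) | (a | ~d)) = True
    ~((~d -> u)) = True
      ~d -> u = False
        ~d = True
    (g & a) | (a | ~d) = True
      g & a = False
      a | ~d = True
        ~d = True
  ((a <-> ~d) & (u <-> d)) & (~g & ~d) = True
    (a <-> ~d) & (u <-> d) = True
      a <-> ~d = True
        ~d = True
      u <-> d = True
    ~g & ~d = True
      ~g = True
      ~d = True
Both conjuncts True, so the formula holds.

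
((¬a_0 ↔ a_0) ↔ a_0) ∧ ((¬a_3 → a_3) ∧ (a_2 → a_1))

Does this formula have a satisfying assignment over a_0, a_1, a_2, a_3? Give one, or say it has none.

a_0: False, a_1: False, a_2: False, a_3: True

  (¬a_0 ↔ a_0) ↔ a_0 = True
    ¬a_0 ↔ a_0 = False
      ¬a_0 = True
  (¬a_3 → a_3) ∧ (a_2 → a_1) = True
    ¬a_3 → a_3 = True
      ¬a_3 = False
    a_2 → a_1 = True
Both conjuncts True, so the formula holds.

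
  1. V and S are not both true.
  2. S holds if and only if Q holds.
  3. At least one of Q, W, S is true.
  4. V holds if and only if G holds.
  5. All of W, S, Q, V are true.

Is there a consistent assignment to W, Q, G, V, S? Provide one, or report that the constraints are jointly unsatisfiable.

Case V = True:
  (1) with V=T forces S = False.
  Constraint (5) is violated (S=F) — contradiction.
Case V = False:
  Constraint (5) is violated (V=F) — contradiction.
Both cases fail — unsatisfiable.

Unsatisfiable — no assignment works.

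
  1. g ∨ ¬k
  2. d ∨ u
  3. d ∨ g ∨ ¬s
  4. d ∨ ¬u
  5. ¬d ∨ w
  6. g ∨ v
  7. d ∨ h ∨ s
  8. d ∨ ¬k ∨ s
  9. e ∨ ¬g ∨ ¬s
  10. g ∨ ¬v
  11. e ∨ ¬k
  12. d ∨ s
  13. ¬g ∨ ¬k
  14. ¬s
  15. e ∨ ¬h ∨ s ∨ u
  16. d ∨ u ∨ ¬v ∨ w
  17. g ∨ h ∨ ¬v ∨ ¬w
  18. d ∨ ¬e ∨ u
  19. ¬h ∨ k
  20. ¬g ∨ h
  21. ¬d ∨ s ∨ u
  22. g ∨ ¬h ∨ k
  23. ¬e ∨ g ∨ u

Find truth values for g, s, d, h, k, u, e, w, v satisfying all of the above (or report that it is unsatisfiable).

UNSATISFIABLE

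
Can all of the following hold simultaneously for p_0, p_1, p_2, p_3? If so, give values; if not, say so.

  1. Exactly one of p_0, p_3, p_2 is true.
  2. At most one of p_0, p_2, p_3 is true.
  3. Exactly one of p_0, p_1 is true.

p_0: True, p_1: False, p_2: False, p_3: False

  (1) {p_0, p_3, p_2}: 1 true — exactly one ✓
  (2) {p_0, p_2, p_3}: 1 true — at most one ✓
  (3) {p_0, p_1}: 1 true — exactly one ✓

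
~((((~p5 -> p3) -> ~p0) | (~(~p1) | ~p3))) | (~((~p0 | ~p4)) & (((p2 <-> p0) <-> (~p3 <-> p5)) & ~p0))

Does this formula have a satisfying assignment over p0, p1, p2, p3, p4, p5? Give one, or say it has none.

p0 = True, p1 = False, p2 = True, p3 = True, p4 = True, p5 = True

  ~((((~p5 -> p3) -> ~p0) | (~(~p1) | ~p3))) | (~((~p0 | ~p4)) & (((p2 <-> p0) <-> (~p3 <-> p5)) & ~p0)) = True
    ~((((~p5 -> p3) -> ~p0) | (~(~p1) | ~p3))) = True
      ((~p5 -> p3) -> ~p0) | (~(~p1) | ~p3) = False
        (~p5 -> p3) -> ~p0 = False
          ~p5 -> p3 = True
            ~p5 = False
          ~p0 = False
        ~(~p1) | ~p3 = False
          ~(~p1) = False
            ~p1 = True
          ~p3 = False
    ~((~p0 | ~p4)) & (((p2 <-> p0) <-> (~p3 <-> p5)) & ~p0) = False
      ~((~p0 | ~p4)) = True
        ~p0 | ~p4 = False
          ~p0 = False
          ~p4 = False
      ((p2 <-> p0) <-> (~p3 <-> p5)) & ~p0 = False
        (p2 <-> p0) <-> (~p3 <-> p5) = False
          p2 <-> p0 = True
          ~p3 <-> p5 = False
            ~p3 = False
        ~p0 = False
The formula evaluates to True.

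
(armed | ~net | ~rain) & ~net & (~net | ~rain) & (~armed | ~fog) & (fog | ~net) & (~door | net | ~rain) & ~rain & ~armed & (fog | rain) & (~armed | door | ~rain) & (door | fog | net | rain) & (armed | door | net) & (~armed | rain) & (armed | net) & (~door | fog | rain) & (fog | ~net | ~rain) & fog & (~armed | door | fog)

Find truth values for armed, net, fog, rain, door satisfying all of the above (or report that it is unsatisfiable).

UNSATISFIABLE

Case armed = True:
  Clause (~armed) is falsified — contradiction.
Case armed = False:
  (~net) forces net = False.
  Clause (armed | net) is falsified — contradiction.
Both cases fail, so the formula is unsatisfiable.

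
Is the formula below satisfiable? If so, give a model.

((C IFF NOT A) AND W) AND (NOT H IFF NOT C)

A=F, W=T, H=T, C=T

  (C IFF NOT A) AND W = True
    C IFF NOT A = True
      NOT A = True
  NOT H IFF NOT C = True
    NOT H = False
    NOT C = False
Both conjuncts True, so the formula holds.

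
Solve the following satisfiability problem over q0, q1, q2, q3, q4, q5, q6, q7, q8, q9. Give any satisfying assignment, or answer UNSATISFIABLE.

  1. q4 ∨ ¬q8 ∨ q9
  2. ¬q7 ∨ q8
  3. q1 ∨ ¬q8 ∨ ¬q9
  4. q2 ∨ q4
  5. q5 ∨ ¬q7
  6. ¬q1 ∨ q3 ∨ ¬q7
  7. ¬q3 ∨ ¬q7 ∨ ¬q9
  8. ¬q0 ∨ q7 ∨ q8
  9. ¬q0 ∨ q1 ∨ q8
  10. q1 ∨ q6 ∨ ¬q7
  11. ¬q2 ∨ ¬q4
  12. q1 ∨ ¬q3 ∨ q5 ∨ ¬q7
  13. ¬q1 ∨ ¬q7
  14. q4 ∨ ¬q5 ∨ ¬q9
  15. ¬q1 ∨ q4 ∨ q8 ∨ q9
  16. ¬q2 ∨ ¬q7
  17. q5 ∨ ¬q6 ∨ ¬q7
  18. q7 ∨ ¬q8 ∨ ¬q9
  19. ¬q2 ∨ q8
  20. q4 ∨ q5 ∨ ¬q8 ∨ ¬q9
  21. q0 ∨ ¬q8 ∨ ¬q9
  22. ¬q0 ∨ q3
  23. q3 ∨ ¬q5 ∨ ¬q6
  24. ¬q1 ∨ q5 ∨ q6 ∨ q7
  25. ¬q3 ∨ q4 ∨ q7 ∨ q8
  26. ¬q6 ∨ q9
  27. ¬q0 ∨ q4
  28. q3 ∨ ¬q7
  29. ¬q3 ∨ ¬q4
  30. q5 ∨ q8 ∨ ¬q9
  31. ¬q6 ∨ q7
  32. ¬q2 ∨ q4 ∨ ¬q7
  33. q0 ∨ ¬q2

q0 = False, q1 = False, q2 = False, q3 = False, q4 = True, q5 = False, q6 = False, q7 = False, q8 = False, q9 = False

Set q0 = False.
  then (q0 ∨ ¬q2) forces q2 = False.
  then (q2 ∨ q4) forces q4 = True.
  then (¬q3 ∨ ¬q4) forces q3 = False.
  then (q3 ∨ ¬q7) forces q7 = False.
  then (¬q6 ∨ q7) forces q6 = False.
Set q1 = False.
Set q5 = False.
Set q8 = False.
  then (q5 ∨ q8 ∨ ¬q9) forces q9 = False.
All clauses satisfied.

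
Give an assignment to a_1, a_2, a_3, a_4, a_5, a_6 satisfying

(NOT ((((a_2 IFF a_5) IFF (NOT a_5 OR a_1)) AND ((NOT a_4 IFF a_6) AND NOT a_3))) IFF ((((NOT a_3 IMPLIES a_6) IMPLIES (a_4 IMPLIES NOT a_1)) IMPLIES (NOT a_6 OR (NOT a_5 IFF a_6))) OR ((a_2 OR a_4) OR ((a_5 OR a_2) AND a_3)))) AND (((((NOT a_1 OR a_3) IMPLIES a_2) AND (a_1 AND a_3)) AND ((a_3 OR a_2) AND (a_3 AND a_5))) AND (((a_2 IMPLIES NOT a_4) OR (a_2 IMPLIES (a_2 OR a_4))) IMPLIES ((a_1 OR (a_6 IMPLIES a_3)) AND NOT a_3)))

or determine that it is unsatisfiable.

Unsatisfiable

Case a_3 = True: the formula simplifies to (((a_4 IMPLIES NOT a_1) IMPLIES (NOT a_6 OR (NOT a_5 IFF a_6))) OR ((a_2 OR a_4) OR (a_5 OR a_2))) AND (((a_2 AND a_1) AND a_5) AND NOT (((a_2 IMPLIES NOT a_4) OR (a_2 IMPLIES (a_2 OR a_4))))).
  a_2 = True: the conjunct NOT (((a_2 IMPLIES NOT a_4) OR (a_2 IMPLIES (a_2 OR a_4)))) becomes NOT ((NOT a_4 OR True)) = False.
  a_2 = False: the conjunct a_2 is False.
Case a_3 = False: the conjunct a_3 is False.
Both cases fail — unsatisfiable.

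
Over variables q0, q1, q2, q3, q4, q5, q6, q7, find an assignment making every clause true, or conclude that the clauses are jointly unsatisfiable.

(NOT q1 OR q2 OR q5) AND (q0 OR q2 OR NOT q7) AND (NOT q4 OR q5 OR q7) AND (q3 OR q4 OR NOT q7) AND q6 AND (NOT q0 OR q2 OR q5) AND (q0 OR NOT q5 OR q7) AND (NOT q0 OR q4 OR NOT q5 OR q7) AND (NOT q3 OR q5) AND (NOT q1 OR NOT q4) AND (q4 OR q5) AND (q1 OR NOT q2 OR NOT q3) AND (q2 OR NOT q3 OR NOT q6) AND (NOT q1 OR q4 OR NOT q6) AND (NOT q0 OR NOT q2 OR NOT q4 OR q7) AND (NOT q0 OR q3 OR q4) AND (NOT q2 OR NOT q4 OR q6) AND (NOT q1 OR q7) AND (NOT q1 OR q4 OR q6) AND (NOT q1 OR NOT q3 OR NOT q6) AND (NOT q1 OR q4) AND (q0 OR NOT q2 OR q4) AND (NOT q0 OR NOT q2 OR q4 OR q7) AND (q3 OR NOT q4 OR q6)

Unit clause (q6) forces q6 = True.
Set q0 = False.
Try q1 = True:
  (NOT q1 OR NOT q4) forces q4 = False.
  clause (NOT q1 OR q4 OR NOT q6) is falsified — backtrack.
So q1 = False.
Try q2 = False:
  (q0 OR q2 OR NOT q7) forces q7 = False.
  (q0 OR NOT q5 OR q7) forces q5 = False.
  (NOT q4 OR q5 OR q7) forces q4 = False.
  clause (q4 OR q5) is falsified — backtrack.
So q2 = True.
  then (q1 OR NOT q2 OR NOT q3) forces q3 = False.
  then (q0 OR NOT q2 OR q4) forces q4 = True.
Set q5 = True.
  then (q0 OR NOT q5 OR q7) forces q7 = True.
All clauses satisfied.

q0 = False, q1 = False, q2 = True, q3 = False, q4 = True, q5 = True, q6 = True, q7 = True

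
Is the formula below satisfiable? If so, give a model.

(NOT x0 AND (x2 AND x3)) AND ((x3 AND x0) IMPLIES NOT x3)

x0 = False, x2 = True, x3 = True

  NOT x0 AND (x2 AND x3) = True
    NOT x0 = True
    x2 AND x3 = True
  (x3 AND x0) IMPLIES NOT x3 = True
    x3 AND x0 = False
    NOT x3 = False
Both conjuncts True, so the formula holds.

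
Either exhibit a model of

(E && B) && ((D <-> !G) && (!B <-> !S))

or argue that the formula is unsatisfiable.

D=F; G=T; S=T; B=T; E=T

  E && B = True
  (D <-> !G) && (!B <-> !S) = True
    D <-> !G = True
      !G = False
    !B <-> !S = True
      !B = False
      !S = False
Both conjuncts True, so the formula holds.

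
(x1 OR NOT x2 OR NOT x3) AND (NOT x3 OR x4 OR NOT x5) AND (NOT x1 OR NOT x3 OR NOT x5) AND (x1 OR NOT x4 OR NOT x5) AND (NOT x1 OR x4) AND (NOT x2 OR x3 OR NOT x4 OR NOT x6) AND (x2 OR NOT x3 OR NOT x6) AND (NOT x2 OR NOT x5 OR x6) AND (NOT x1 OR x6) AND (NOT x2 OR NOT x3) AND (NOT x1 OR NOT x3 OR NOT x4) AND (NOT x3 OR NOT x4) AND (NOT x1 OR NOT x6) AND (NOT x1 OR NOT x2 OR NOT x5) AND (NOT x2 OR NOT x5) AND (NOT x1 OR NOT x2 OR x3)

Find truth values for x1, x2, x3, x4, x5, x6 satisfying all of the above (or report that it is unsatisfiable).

Try x1 = True:
  (NOT x1 OR x4) forces x4 = True.
  (NOT x1 OR x6) forces x6 = True.
  clause (NOT x1 OR NOT x6) is falsified — backtrack.
So x1 = False.
Set x2 = False.
Set x3 = False.
Set x4 = True.
  then (x1 OR NOT x4 OR NOT x5) forces x5 = False.
Set x6 = True.
All clauses satisfied.

x1: False, x2: False, x3: False, x4: True, x5: False, x6: True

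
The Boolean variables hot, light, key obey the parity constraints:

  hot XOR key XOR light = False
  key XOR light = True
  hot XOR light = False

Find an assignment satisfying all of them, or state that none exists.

hot = True, light = True, key = False

hot XOR key XOR light = T XOR F XOR T = False ✓
key XOR light = F XOR T = True ✓
hot XOR light = T XOR T = False ✓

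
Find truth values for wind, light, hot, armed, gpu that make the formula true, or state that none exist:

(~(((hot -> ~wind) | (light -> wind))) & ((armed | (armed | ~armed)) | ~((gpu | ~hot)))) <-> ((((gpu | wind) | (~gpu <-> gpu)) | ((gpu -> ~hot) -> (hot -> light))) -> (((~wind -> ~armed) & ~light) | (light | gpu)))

wind: False, light: False, hot: False, armed: True, gpu: False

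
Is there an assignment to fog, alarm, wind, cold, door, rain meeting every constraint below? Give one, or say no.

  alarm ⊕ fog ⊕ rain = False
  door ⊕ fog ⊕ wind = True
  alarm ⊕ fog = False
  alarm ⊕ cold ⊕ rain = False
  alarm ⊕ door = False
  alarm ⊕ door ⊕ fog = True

fog = True; alarm = True; wind = True; cold = True; door = True; rain = False

alarm ⊕ fog ⊕ rain = T ⊕ T ⊕ F = False ✓
door ⊕ fog ⊕ wind = T ⊕ T ⊕ T = True ✓
alarm ⊕ fog = T ⊕ T = False ✓
alarm ⊕ cold ⊕ rain = T ⊕ T ⊕ F = False ✓
alarm ⊕ door = T ⊕ T = False ✓
alarm ⊕ door ⊕ fog = T ⊕ T ⊕ T = True ✓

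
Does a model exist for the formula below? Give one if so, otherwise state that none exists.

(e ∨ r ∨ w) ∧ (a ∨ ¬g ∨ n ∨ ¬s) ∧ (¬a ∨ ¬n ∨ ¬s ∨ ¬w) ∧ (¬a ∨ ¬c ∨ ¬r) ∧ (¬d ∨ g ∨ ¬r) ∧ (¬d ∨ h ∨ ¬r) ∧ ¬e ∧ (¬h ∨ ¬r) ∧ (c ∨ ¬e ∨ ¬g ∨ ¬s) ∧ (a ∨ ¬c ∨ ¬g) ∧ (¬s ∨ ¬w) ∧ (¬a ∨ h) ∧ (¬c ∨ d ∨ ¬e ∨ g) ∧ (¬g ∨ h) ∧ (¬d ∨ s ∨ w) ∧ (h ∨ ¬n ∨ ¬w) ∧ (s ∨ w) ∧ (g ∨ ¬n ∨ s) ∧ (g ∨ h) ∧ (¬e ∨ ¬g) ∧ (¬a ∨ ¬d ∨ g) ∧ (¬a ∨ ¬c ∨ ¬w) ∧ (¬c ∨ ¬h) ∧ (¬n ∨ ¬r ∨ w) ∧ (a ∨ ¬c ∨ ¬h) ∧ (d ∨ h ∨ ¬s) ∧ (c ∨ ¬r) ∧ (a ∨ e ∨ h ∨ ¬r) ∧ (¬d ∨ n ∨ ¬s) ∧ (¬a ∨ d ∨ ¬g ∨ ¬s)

e = False; a = False; w = True; n = False; g = True; h = True; c = False; s = False; r = False; d = True

Unit clause (¬e) forces e = False.
Set a = False.
Try w = False:
  (e ∨ r ∨ w) forces r = True.
  (¬h ∨ ¬r) forces h = False.
  clause (a ∨ e ∨ h ∨ ¬r) is falsified — backtrack.
So w = True.
  then (¬s ∨ ¬w) forces s = False.
Set n = False.
Set g = True.
  then (a ∨ ¬c ∨ ¬g) forces c = False.
  then (¬g ∨ h) forces h = True.
  then (c ∨ ¬r) forces r = False.
Set d = True.
All clauses satisfied.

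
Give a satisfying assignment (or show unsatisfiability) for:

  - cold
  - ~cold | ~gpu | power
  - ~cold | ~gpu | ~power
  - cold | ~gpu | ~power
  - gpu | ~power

Unit clause (cold) forces cold = True.
Try power = True:
  (~cold | ~gpu | ~power) forces gpu = False.
  clause (gpu | ~power) is falsified — backtrack.
So power = False.
  then (~cold | ~gpu | power) forces gpu = False.
All clauses satisfied.

power: False, gpu: False, cold: True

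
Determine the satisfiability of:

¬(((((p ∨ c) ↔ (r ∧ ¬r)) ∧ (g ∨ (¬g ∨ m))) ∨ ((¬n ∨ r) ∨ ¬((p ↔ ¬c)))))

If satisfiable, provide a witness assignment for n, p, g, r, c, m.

n=T; p=T; g=T; r=F; c=F; m=T

  ¬(((((p ∨ c) ↔ (r ∧ ¬r)) ∧ (g ∨ (¬g ∨ m))) ∨ ((¬n ∨ r) ∨ ¬((p ↔ ¬c))))) = True
    (((p ∨ c) ↔ (r ∧ ¬r)) ∧ (g ∨ (¬g ∨ m))) ∨ ((¬n ∨ r) ∨ ¬((p ↔ ¬c))) = False
      ((p ∨ c) ↔ (r ∧ ¬r)) ∧ (g ∨ (¬g ∨ m)) = False
        (p ∨ c) ↔ (r ∧ ¬r) = False
          p ∨ c = True
          r ∧ ¬r = False
            ¬r = True
        g ∨ (¬g ∨ m) = True
          ¬g ∨ m = True
            ¬g = False
      (¬n ∨ r) ∨ ¬((p ↔ ¬c)) = False
        ¬n ∨ r = False
          ¬n = False
        ¬((p ↔ ¬c)) = False
          p ↔ ¬c = True
            ¬c = True
The formula evaluates to True.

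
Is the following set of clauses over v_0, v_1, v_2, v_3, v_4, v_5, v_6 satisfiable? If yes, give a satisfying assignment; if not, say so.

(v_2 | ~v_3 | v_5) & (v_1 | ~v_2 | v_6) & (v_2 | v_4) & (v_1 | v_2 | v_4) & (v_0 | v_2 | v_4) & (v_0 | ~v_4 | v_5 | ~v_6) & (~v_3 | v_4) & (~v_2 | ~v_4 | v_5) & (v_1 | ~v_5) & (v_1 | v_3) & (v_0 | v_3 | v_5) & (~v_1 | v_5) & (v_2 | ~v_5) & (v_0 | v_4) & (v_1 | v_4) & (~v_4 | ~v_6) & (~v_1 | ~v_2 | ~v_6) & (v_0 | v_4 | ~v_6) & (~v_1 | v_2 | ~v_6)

Set v_0 = True.
Set v_1 = True.
  then (~v_1 | v_5) forces v_5 = True.
  then (v_2 | ~v_5) forces v_2 = True.
  then (~v_1 | ~v_2 | ~v_6) forces v_6 = False.
Set v_3 = True.
  then (~v_3 | v_4) forces v_4 = True.
All clauses satisfied.

v_0 = True, v_1 = True, v_2 = True, v_3 = True, v_4 = True, v_5 = True, v_6 = False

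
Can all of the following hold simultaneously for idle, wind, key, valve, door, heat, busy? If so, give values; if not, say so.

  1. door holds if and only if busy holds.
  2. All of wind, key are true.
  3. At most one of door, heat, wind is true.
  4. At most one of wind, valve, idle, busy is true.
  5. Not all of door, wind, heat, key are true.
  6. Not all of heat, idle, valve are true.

idle: False; wind: True; key: True; valve: False; door: False; heat: False; busy: False

  (1) door=F, busy=F — same ✓
  (2) {wind, key}: all 2 true ✓
  (3) {door, heat, wind}: 1 true — at most one ✓
  (4) {wind, valve, idle, busy}: 1 true — at most one ✓
  (5) {door, wind, heat, key}: 2/4 true — not all ✓
  (6) {heat, idle, valve}: 0/3 true — not all ✓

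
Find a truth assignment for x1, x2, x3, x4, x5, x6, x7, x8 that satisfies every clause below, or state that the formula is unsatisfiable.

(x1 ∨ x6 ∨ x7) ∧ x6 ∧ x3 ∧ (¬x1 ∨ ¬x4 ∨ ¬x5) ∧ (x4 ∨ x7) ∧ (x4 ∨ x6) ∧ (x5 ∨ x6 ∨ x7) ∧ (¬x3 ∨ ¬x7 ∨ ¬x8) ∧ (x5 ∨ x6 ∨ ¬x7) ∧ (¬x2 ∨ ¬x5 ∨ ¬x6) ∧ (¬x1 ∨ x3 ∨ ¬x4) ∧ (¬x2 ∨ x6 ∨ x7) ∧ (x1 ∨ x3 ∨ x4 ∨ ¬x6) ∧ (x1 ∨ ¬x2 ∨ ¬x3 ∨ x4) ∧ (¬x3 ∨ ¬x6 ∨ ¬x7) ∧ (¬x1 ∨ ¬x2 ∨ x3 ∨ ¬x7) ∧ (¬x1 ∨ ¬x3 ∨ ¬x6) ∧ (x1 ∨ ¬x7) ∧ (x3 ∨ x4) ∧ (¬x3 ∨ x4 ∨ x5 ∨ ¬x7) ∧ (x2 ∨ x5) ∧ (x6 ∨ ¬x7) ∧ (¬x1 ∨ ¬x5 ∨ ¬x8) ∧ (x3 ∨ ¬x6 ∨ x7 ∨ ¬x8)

Unit clause (x6) forces x6 = True.
Unit clause (x3) forces x3 = True.
In (¬x3 ∨ ¬x6 ∨ ¬x7) only ¬x7 is left, so x7 = False.
In (¬x1 ∨ ¬x3 ∨ ¬x6) only ¬x1 is left, so x1 = False.
In (x4 ∨ x7) only x4 is left, so x4 = True.
Set x2 = False.
  then (x2 ∨ x5) forces x5 = True.
Set x8 = True.
All clauses satisfied.

x1 = False, x2 = False, x3 = True, x4 = True, x5 = True, x6 = True, x7 = False, x8 = True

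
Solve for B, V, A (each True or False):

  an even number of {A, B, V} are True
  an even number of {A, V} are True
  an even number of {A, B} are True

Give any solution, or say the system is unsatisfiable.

B=F; V=F; A=F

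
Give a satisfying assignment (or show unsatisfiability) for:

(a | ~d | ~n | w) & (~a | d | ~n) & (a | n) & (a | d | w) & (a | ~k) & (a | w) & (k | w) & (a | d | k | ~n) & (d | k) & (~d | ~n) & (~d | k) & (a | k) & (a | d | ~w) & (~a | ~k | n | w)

Try a = False:
  (a | n) forces n = True.
  (a | ~k) forces k = False.
  clause (a | k) is falsified — backtrack.
So a = True.
Set w = True.
Set n = False.
Set k = True.
Set d = False.
All clauses satisfied.

a: True; w: True; n: False; k: True; d: False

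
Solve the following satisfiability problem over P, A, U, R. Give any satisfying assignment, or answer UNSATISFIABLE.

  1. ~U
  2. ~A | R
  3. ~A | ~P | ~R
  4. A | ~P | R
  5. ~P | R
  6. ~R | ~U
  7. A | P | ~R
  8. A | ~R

P = False, A = False, U = False, R = False

Unit clause (~U) forces U = False.
Try P = True:
  (~P | R) forces R = True.
  (~A | ~P | ~R) forces A = False.
  clause (A | ~R) is falsified — backtrack.
So P = False.
Set A = False.
  then (A | P | ~R) forces R = False.
Check each clause:
  (~U): ~U holds.
  (~A | R): ~A holds.
  (~A | ~P | ~R): ~A holds.
  (A | ~P | R): ~P holds.
  (~P | R): ~P holds.
  (~R | ~U): ~R holds.
  (A | P | ~R): ~R holds.
  (A | ~R): ~R holds.
All clauses satisfied.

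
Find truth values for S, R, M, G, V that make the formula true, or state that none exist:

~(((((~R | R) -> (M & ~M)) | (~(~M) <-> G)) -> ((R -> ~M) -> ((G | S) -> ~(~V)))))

S=T, R=F, M=T, G=T, V=F

  ~(((((~R | R) -> (M & ~M)) | (~(~M) <-> G)) -> ((R -> ~M) -> ((G | S) -> ~(~V))))) = True
    (((~R | R) -> (M & ~M)) | (~(~M) <-> G)) -> ((R -> ~M) -> ((G | S) -> ~(~V))) = False
      ((~R | R) -> (M & ~M)) | (~(~M) <-> G) = True
        (~R | R) -> (M & ~M) = False
          ~R | R = True
            ~R = True
          M & ~M = False
            ~M = False
        ~(~M) <-> G = True
          ~(~M) = True
            ~M = False
      (R -> ~M) -> ((G | S) -> ~(~V)) = False
        R -> ~M = True
          ~M = False
        (G | S) -> ~(~V) = False
          G | S = True
          ~(~V) = False
            ~V = True
The formula evaluates to True.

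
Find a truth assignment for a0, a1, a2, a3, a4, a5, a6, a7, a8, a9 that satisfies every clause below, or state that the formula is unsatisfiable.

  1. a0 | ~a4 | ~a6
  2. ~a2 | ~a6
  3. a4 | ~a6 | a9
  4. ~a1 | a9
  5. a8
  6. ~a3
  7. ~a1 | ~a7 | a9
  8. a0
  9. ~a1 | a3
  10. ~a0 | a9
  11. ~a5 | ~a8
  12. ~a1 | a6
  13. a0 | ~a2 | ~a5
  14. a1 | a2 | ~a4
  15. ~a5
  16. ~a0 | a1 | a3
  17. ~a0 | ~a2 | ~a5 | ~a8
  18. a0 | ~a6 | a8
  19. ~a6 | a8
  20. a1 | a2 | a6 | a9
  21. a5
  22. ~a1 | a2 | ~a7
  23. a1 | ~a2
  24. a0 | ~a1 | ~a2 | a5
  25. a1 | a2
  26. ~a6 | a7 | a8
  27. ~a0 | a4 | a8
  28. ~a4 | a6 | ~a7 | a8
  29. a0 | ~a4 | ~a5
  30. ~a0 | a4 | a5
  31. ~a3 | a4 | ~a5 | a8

Case a5 = True:
  Clause (~a5) is falsified — contradiction.
Case a5 = False:
  Clause (a5) is falsified — contradiction.
Both cases fail, so the formula is unsatisfiable.

Unsatisfiable — no assignment works.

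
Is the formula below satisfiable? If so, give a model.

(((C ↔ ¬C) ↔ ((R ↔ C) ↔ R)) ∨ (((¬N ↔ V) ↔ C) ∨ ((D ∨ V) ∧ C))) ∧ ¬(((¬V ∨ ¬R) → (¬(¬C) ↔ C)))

Unsatisfiable — no assignment works.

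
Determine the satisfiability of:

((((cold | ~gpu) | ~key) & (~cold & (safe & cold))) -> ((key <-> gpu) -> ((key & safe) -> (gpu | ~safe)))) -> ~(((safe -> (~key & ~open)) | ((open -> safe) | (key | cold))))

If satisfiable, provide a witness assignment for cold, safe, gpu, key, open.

Case cold = True: the formula becomes (False -> ((key <-> gpu) -> ((key & safe) -> (gpu | ~safe)))) -> ~True = False.
Case cold = False: the formula simplifies to ~(((safe -> (~key & ~open)) | ((open -> safe) | key))).
  safe = True: this becomes ~(((~key & ~open) | True)) = False.
  safe = False: this becomes ~((True | (~open | key))) = False.
Both cases fail — unsatisfiable.

Unsatisfiable — no assignment works.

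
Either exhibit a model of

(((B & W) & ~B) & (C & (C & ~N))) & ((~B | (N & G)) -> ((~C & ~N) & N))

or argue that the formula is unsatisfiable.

Unsatisfiable

Case B = True: the conjunct ~B is False.
Case B = False: the conjunct B is False.
Both cases fail — unsatisfiable.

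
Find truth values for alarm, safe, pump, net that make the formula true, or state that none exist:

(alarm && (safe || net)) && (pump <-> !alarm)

alarm = True, safe = False, pump = False, net = True

  alarm && (safe || net) = True
    safe || net = True
  pump <-> !alarm = True
    !alarm = False
Both conjuncts True, so the formula holds.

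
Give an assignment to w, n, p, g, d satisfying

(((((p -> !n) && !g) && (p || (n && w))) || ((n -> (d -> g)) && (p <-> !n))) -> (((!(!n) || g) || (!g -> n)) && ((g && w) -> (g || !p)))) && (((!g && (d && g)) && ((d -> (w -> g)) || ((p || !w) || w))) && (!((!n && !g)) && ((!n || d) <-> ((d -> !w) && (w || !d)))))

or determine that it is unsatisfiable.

No satisfying assignment exists.

Case g = True: the conjunct !g is False.
Case g = False: the conjunct g is False.
Both cases fail — unsatisfiable.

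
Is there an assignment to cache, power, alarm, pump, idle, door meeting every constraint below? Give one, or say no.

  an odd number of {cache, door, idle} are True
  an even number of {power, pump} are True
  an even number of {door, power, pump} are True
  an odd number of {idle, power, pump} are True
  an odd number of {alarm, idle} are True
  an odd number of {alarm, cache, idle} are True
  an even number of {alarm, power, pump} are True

cache = False, power = False, alarm = False, pump = False, idle = True, door = False

{cache, door, idle}: 1 true → odd ✓
{power, pump}: 0 true → even ✓
{door, power, pump}: 0 true → even ✓
{idle, power, pump}: 1 true → odd ✓
{alarm, idle}: 1 true → odd ✓
{alarm, cache, idle}: 1 true → odd ✓
{alarm, power, pump}: 0 true → even ✓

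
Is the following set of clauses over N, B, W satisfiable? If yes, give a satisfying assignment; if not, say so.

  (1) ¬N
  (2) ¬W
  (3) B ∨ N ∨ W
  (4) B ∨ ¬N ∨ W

Unit clause (¬N) forces N = False.
Unit clause (¬W) forces W = False.
In (B ∨ N ∨ W) only B is left, so B = True.
All clauses satisfied.

N: False; B: True; W: False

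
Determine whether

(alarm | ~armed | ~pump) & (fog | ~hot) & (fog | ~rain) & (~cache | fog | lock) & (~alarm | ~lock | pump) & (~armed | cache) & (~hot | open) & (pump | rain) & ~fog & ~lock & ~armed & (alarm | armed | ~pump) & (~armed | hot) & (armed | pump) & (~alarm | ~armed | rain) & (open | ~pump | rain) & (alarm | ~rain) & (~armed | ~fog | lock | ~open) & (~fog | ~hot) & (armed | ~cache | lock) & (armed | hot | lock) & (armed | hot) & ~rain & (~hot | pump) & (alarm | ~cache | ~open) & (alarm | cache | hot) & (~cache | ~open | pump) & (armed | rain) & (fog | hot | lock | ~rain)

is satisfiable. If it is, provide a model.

Case armed = True:
  Clause (~armed) is falsified — contradiction.
Case armed = False:
  (~fog) forces fog = False.
  (fog | ~hot) forces hot = False.
  Clause (armed | hot) is falsified — contradiction.
Both cases fail, so the formula is unsatisfiable.

UNSATISFIABLE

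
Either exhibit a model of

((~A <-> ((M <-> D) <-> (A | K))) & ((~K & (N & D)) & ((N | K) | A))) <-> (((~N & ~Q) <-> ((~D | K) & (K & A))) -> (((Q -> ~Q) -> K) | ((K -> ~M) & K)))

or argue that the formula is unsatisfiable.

A = False, K = False, M = True, Q = False, N = True, D = True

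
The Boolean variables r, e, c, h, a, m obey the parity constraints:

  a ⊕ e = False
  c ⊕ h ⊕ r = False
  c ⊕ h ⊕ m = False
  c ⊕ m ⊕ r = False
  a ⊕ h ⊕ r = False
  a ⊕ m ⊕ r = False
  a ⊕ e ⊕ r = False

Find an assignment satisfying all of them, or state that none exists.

r = False; e = False; c = False; h = False; a = False; m = False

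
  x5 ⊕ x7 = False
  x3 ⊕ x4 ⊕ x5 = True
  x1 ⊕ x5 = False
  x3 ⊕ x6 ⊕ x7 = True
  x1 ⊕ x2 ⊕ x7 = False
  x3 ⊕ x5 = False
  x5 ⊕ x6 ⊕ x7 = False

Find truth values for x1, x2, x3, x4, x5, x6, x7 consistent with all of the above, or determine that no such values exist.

Adding constraints 4, 6, 7 mod 2: every variable appears an even number of times on the left, so the left side is 0.
But the right sides sum to 1 (mod 2). 0 ≠ 1 — the system is inconsistent.

No satisfying assignment exists.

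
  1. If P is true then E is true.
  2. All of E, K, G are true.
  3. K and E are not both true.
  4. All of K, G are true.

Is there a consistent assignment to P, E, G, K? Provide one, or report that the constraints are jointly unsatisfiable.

The formula is unsatisfiable.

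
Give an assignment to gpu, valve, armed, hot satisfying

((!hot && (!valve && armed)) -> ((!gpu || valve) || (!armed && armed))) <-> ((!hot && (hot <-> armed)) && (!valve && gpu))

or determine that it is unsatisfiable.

gpu=T, valve=F, armed=T, hot=F

  ((!hot && (!valve && armed)) -> ((!gpu || valve) || (!armed && armed))) <-> ((!hot && (hot <-> armed)) && (!valve && gpu)) = True
    (!hot && (!valve && armed)) -> ((!gpu || valve) || (!armed && armed)) = False
      !hot && (!valve && armed) = True
        !hot = True
        !valve && armed = True
          !valve = True
      (!gpu || valve) || (!armed && armed) = False
        !gpu || valve = False
          !gpu = False
        !armed && armed = False
          !armed = False
    (!hot && (hot <-> armed)) && (!valve && gpu) = False
      !hot && (hot <-> armed) = False
        !hot = True
        hot <-> armed = False
      !valve && gpu = True
        !valve = True
The formula evaluates to True.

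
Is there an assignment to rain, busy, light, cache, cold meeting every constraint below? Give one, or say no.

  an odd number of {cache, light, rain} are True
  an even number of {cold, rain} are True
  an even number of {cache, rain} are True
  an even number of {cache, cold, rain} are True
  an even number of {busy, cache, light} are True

rain = False; busy = True; light = True; cache = False; cold = False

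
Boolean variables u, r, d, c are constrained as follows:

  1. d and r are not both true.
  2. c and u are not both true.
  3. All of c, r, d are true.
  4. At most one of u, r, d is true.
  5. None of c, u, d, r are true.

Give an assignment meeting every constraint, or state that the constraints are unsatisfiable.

Case r = True:
  Constraint (5) is violated (r=T) — contradiction.
Case r = False:
  Constraint (3) is violated (r=F) — contradiction.
Both cases fail — unsatisfiable.

UNSATISFIABLE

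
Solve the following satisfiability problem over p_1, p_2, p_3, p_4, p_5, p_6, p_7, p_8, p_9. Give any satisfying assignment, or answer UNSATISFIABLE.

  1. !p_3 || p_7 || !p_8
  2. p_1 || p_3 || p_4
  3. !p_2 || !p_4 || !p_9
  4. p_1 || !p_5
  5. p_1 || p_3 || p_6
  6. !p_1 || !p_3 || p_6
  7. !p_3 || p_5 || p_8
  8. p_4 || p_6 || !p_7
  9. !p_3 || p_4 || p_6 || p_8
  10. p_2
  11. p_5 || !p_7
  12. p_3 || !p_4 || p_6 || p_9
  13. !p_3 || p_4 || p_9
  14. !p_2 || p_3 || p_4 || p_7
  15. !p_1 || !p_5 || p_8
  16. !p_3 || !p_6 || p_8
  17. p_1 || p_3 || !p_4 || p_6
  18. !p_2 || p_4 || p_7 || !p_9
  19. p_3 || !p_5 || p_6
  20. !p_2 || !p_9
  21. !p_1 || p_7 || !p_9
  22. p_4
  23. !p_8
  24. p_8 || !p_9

p_1 = True; p_2 = True; p_3 = False; p_4 = True; p_5 = False; p_6 = True; p_7 = False; p_8 = False; p_9 = False

Unit clause (p_2) forces p_2 = True.
In (!p_2 || !p_9) only !p_9 is left, so p_9 = False.
Unit clause (p_4) forces p_4 = True.
Unit clause (!p_8) forces p_8 = False.
Set p_1 = True.
  then (!p_1 || !p_5 || p_8) forces p_5 = False.
  then (!p_3 || p_5 || p_8) forces p_3 = False.
  then (p_5 || !p_7) forces p_7 = False.
  then (p_3 || !p_4 || p_6 || p_9) forces p_6 = True.
All clauses satisfied.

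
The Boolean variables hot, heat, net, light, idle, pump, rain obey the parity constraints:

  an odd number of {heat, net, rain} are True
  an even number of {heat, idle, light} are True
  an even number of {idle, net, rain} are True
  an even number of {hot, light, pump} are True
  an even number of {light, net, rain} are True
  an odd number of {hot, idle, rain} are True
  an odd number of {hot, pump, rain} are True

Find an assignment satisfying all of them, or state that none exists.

hot = False, heat = False, net = True, light = True, idle = True, pump = True, rain = False

{heat, net, rain}: 1 true → odd ✓
{heat, idle, light}: 2 true → even ✓
{idle, net, rain}: 2 true → even ✓
{hot, light, pump}: 2 true → even ✓
{light, net, rain}: 2 true → even ✓
{hot, idle, rain}: 1 true → odd ✓
{hot, pump, rain}: 1 true → odd ✓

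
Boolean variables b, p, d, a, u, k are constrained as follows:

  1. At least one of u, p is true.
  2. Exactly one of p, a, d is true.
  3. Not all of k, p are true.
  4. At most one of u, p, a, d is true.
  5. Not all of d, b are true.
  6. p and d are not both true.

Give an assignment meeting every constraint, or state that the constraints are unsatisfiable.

b = False; p = True; d = False; a = False; u = False; k = False

  (1) {u, p}: 1 true — at least one ✓
  (2) {p, a, d}: 1 true — exactly one ✓
  (3) {k, p}: 1/2 true — not all ✓
  (4) {u, p, a, d}: 1 true — at most one ✓
  (5) {d, b}: 0/2 true — not all ✓
  (6) p=T, d=F — not both ✓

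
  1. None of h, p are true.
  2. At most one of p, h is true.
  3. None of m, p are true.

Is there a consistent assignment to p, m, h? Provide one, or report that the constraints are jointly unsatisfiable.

p=F, m=F, h=F

  (1) {h, p}: 0 true — none ✓
  (2) {p, h}: 0 true — at most one ✓
  (3) {m, p}: 0 true — none ✓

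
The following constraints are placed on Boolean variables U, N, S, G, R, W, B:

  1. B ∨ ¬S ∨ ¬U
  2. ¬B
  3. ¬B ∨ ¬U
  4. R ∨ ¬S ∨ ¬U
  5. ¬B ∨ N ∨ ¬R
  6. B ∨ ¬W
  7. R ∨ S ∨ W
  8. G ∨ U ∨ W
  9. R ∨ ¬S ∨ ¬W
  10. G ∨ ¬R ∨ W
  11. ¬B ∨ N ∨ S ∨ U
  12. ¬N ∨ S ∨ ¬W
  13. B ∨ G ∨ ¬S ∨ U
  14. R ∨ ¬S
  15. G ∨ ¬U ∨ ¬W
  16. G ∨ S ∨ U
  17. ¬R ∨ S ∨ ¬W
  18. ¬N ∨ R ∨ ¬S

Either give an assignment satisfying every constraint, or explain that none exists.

Unit clause (¬B) forces B = False.
In (B ∨ ¬W) only ¬W is left, so W = False.
Set U = False.
  then (G ∨ U ∨ W) forces G = True.
Set N = False.
Set S = False.
  then (R ∨ S ∨ W) forces R = True.
All clauses satisfied.

U: False, N: False, S: False, G: True, R: True, W: False, B: False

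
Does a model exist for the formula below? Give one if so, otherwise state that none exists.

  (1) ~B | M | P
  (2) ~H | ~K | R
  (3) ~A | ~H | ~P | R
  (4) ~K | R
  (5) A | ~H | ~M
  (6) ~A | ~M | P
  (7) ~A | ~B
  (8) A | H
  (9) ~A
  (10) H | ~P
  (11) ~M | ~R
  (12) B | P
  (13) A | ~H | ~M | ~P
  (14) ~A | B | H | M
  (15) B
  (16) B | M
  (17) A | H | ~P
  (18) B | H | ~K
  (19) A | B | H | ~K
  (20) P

Unit clause (~A) forces A = False.
Unit clause (B) forces B = True.
Unit clause (P) forces P = True.
In (A | H) only H is left, so H = True.
In (A | ~H | ~M | ~P) only ~M is left, so M = False.
Set K = False.
Set R = False.
All clauses satisfied.

M: False, B: True, A: False, H: True, K: False, P: True, R: False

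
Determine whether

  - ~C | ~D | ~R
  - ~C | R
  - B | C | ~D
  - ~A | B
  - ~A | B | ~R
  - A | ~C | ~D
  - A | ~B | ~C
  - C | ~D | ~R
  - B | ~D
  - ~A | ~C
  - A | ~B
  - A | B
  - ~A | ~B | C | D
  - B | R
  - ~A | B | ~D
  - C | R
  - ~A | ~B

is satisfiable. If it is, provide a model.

Unsatisfiable — no assignment works.

Case A = True:
  (~A | B) forces B = True.
  Clause (~A | ~B) is falsified — contradiction.
Case A = False:
  (A | ~B) forces B = False.
  Clause (A | B) is falsified — contradiction.
Both cases fail, so the formula is unsatisfiable.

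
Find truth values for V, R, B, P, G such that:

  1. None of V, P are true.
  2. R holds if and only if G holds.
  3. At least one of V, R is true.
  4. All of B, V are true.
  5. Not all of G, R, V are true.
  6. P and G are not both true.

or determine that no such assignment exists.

Unsatisfiable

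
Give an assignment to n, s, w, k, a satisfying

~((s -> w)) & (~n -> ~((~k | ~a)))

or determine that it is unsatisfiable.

n: False, s: True, w: False, k: True, a: True

  ~((s -> w)) = True
    s -> w = False
  ~n -> ~((~k | ~a)) = True
    ~n = True
    ~((~k | ~a)) = True
      ~k | ~a = False
        ~k = False
        ~a = False
Both conjuncts True, so the formula holds.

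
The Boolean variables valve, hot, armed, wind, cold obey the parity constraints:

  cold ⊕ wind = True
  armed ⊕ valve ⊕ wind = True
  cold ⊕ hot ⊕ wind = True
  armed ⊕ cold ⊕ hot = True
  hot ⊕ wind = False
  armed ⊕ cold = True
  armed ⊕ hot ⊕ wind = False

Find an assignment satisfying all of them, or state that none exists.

valve=T, hot=F, armed=F, wind=F, cold=T

cold ⊕ wind = T ⊕ F = True ✓
armed ⊕ valve ⊕ wind = F ⊕ T ⊕ F = True ✓
cold ⊕ hot ⊕ wind = T ⊕ F ⊕ F = True ✓
armed ⊕ cold ⊕ hot = F ⊕ T ⊕ F = True ✓
hot ⊕ wind = F ⊕ F = False ✓
armed ⊕ cold = F ⊕ T = True ✓
armed ⊕ hot ⊕ wind = F ⊕ F ⊕ F = False ✓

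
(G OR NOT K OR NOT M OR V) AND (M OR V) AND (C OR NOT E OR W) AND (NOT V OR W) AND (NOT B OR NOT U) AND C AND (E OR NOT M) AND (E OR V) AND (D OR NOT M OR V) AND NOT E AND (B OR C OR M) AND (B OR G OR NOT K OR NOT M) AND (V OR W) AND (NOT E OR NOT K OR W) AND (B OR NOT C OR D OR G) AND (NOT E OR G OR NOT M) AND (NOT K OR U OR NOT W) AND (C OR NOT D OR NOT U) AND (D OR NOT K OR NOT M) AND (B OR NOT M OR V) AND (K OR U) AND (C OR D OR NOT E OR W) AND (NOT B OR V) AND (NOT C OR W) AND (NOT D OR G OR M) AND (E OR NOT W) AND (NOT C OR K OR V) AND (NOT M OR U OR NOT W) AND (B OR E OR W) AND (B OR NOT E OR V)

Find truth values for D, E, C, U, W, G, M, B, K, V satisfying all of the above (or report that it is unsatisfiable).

UNSATISFIABLE

Case W = True:
  (C) forces C = True.
  (NOT E) forces E = False.
  Clause (E OR NOT W) is falsified — contradiction.
Case W = False:
  (NOT V OR W) forces V = False.
  Clause (V OR W) is falsified — contradiction.
Both cases fail, so the formula is unsatisfiable.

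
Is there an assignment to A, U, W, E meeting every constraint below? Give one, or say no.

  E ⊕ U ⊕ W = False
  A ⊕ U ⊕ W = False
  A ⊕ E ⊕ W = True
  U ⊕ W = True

A = True, U = False, W = True, E = True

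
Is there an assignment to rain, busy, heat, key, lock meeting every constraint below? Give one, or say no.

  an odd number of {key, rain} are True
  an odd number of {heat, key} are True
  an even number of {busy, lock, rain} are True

rain=F, busy=T, heat=F, key=T, lock=T

{key, rain}: 1 true → odd ✓
{heat, key}: 1 true → odd ✓
{busy, lock, rain}: 2 true → even ✓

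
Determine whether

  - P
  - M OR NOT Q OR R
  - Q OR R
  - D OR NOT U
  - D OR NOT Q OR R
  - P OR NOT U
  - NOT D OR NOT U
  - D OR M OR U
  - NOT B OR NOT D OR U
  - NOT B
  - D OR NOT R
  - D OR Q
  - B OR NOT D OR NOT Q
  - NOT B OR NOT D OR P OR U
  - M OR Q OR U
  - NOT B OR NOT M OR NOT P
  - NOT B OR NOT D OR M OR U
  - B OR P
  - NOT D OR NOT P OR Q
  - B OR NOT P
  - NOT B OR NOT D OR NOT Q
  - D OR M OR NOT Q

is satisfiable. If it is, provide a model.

Case P = True:
  (NOT B) forces B = False.
  Clause (B OR NOT P) is falsified — contradiction.
Case P = False:
  Clause (P) is falsified — contradiction.
Both cases fail, so the formula is unsatisfiable.

UNSATISFIABLE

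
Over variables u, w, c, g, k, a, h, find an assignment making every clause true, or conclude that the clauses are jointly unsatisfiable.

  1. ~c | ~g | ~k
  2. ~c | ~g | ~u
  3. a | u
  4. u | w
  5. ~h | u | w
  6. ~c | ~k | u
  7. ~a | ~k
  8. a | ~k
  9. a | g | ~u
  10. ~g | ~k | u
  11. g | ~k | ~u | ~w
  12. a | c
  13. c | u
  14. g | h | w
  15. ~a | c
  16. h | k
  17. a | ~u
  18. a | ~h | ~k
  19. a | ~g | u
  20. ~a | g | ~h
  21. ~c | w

Set u = False.
  then (a | u) forces a = True.
  then (u | w) forces w = True.
  then (~a | ~k) forces k = False.
  then (c | u) forces c = True.
  then (h | k) forces h = True.
  then (~a | g | ~h) forces g = True.
All clauses satisfied.

u = False; w = True; c = True; g = True; k = False; a = True; h = True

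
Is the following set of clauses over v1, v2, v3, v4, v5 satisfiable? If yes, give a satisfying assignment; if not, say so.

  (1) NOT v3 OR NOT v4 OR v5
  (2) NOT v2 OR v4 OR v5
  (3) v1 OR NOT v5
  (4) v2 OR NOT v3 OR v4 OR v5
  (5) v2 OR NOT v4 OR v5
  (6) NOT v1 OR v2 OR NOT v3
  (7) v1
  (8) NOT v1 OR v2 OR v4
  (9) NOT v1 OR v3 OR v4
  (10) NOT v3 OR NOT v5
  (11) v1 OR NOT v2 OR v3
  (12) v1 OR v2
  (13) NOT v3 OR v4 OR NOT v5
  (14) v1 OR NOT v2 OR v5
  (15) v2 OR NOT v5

v1: True; v2: True; v3: False; v4: True; v5: True

Unit clause (v1) forces v1 = True.
Try v2 = False:
  (NOT v1 OR v2 OR NOT v3) forces v3 = False.
  (NOT v1 OR v2 OR v4) forces v4 = True.
  (v2 OR NOT v4 OR v5) forces v5 = True.
  clause (v2 OR NOT v5) is falsified — backtrack.
So v2 = True.
Try v3 = True:
  (NOT v3 OR NOT v5) forces v5 = False.
  (NOT v3 OR NOT v4 OR v5) forces v4 = False.
  clause (NOT v2 OR v4 OR v5) is falsified — backtrack.
So v3 = False.
  then (NOT v1 OR v3 OR v4) forces v4 = True.
Set v5 = True.
All clauses satisfied.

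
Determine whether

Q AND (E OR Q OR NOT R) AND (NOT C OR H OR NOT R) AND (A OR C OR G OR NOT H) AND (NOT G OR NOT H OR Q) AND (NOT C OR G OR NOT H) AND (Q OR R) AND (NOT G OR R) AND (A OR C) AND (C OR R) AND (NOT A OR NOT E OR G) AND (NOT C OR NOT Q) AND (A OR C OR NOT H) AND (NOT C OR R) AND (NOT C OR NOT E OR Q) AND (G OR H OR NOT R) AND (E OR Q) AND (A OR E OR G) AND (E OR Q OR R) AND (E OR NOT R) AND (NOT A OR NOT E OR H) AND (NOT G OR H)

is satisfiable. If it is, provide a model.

Unit clause (Q) forces Q = True.
In (NOT C OR NOT Q) only NOT C is left, so C = False.
In (A OR C) only A is left, so A = True.
In (C OR R) only R is left, so R = True.
In (E OR NOT R) only E is left, so E = True.
In (NOT A OR NOT E OR H) only H is left, so H = True.
In (NOT A OR NOT E OR G) only G is left, so G = True.
All clauses satisfied.

Q = True, G = True, E = True, C = False, A = True, H = True, R = True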